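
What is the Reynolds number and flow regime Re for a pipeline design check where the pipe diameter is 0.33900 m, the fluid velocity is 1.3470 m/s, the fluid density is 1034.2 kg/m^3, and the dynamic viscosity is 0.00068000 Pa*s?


Step 1: Re = rho*vel*D/mu = 1034.2*1.347*0.339/0.00068 = 6.9449e+05
Step 2: Re = 6.9449e+05 > 4000, so flow is turbulent.
Re = 6.9449e+05 (turbulent)


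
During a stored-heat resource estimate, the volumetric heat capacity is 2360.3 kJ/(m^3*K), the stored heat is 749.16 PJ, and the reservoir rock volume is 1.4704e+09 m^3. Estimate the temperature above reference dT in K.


dT = Q_s * 1e12 / (Vr * rhoc)
dT = 749.16 * 1e12 / (1.4704e+09 * 2360.3)
dT = 215.86 K


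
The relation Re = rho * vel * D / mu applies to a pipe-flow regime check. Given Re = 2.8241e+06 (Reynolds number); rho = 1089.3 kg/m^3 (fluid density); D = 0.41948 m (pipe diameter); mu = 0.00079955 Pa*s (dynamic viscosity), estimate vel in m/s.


vel = Re * mu / (rho * D)
vel = 2.8241e+06 * 0.00079955 / (1089.3 * 0.41948)
vel = 4.9416 m/s


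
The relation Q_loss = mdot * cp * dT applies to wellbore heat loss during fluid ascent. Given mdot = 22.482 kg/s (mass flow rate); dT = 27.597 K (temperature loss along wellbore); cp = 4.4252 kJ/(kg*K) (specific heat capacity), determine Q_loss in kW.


Q_loss = mdot * cp * dT
Q_loss = 22.482 * 4.4252 * 27.597
Q_loss = 2745.6 kW


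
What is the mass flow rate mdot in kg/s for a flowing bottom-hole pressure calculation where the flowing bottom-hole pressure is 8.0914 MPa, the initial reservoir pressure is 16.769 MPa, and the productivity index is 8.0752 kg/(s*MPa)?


mdot = (P_i - P_wf) * PI
mdot = (16.769 - 8.0914) * 8.0752
mdot = 70.073 kg/s


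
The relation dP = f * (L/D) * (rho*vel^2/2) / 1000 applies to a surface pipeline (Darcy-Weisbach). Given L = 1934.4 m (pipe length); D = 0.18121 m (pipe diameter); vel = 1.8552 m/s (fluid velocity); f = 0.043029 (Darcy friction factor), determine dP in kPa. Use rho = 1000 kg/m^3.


dP = f * (L/D) * (rho*vel^2/2) / 1000
dP = 0.043029 * (1934.4/0.18121) * (1000*1.8552^2/2) / 1000
dP = 790.45 kPa


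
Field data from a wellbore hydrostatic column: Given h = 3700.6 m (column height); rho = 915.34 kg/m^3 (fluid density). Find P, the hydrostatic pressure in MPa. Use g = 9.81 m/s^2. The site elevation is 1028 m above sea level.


P = rho * g * h / 1e6
P = 915.34 * 9.81 * 3700.6 / 1e6
P = 33.229 MPa


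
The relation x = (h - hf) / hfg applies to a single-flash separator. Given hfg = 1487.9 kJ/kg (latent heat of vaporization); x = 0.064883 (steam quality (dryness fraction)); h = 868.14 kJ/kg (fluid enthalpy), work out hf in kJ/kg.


hf = h - x * hfg
hf = 868.14 - 0.064883 * 1487.9
hf = 771.60 kJ/kg


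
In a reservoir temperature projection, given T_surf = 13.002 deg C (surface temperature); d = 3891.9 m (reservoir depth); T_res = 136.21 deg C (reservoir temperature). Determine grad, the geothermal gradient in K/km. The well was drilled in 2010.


grad = (T_res - T_surf) / d * 1000
grad = (136.21 - 13.002) / 3891.9 * 1000
grad = 31.65755 deg C/km
Convert: 31.65755 deg C/km * 1.0 = 31.658 K/km
grad = 31.658 K/km


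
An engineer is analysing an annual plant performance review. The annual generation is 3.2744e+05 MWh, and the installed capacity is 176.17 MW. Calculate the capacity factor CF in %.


CF = E_a / (cap * 8760) * 100
CF = 3.2744e+05 / (176.17 * 8760) * 100
CF = 21.218 %


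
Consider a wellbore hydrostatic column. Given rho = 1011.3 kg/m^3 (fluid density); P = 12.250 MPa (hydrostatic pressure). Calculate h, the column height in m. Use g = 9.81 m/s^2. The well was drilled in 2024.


h = P * 1e6 / (g * rho)
h = 12.250 * 1e6 / (9.81 * 1011.3)
h = 1234.8 m


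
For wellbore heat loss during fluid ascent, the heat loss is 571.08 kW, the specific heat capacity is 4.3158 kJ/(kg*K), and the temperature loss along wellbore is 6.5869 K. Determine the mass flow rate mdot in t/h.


mdot = Q_loss / (cp * dT)
mdot = 571.08 / (4.3158 * 6.5869)
mdot = 20.08883 kg/s
Convert: 20.08883 kg/s * 3.6 = 72.320 t/h
mdot = 72.320 t/h


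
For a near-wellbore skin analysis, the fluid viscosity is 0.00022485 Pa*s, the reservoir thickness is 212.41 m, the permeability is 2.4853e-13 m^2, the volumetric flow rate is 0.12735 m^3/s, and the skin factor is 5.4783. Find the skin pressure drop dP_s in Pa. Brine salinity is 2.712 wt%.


dP_s = S * q * mu / (2*pi*k*hr) / 1000
dP_s = 5.4783 * 0.12735 * 0.00022485 / (2*pi*2.4853e-13*212.41) / 1000
dP_s = 472.9378 kPa
Convert: 472.9378 kPa * 1000.0 = 4.7294e+05 Pa
dP_s = 4.7294e+05 Pa


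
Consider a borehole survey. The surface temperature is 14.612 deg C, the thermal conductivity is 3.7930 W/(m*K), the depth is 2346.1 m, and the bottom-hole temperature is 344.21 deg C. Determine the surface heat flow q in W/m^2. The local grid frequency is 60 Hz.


Step 1: grad = (T_d - T_surf)/d * 1000 = (344.21 - 14.612)/2346.1 * 1000 = 140.4876 deg C/km
Step 2: q = k * grad / 1000 = 3.793 * 140.4876 / 1000 = 0.53287 W/m^2
q = 0.53287 W/m^2


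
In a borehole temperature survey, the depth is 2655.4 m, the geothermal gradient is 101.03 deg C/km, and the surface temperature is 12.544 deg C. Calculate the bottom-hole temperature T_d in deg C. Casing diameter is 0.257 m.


T_d = T_surf + grad * d / 1000
T_d = 12.544 + 101.03 * 2655.4 / 1000
T_d = 280.82 deg C


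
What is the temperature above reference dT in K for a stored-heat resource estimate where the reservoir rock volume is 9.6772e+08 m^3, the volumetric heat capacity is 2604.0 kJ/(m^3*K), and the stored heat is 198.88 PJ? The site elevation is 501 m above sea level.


dT = Q_s * 1e12 / (Vr * rhoc)
dT = 198.88 * 1e12 / (9.6772e+08 * 2604.0)
dT = 78.922 K


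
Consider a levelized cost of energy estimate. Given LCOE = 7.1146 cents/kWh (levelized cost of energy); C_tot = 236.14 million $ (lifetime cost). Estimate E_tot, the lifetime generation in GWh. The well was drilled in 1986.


E_tot = C_tot / LCOE * 100
E_tot = 236.14 / 7.1146 * 100
E_tot = 3319.1 GWh


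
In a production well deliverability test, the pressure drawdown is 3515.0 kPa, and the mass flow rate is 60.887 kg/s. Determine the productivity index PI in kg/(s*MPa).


PI = mdot * 1000 / dP
PI = 60.887 * 1000 / 3515.0
PI = 17.322 kg/(s*MPa)


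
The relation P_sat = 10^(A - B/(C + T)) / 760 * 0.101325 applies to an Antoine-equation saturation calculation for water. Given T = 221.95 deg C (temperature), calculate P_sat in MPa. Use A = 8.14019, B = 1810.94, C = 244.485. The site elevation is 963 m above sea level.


P_sat = 10^(A - B/(C + T)) / 760 * 0.101325
P_sat = 10^(8.14019 - 1810.94/(244.485 + 221.95)) / 760 * 0.101325
P_sat = 2.4131 MPa


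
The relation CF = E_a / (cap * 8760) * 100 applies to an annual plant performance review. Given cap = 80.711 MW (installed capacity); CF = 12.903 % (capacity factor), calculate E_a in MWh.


E_a = CF / 100 * cap * 8760
E_a = 12.903 / 100 * 80.711 * 8760
E_a = 91228 MWh


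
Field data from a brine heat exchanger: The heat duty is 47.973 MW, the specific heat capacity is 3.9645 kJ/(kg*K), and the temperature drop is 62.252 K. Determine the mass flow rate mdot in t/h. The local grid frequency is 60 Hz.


mdot = Q * 1000 / (cp * dT)
mdot = 47.973 * 1000 / (3.9645 * 62.252)
mdot = 194.3816 kg/s
Convert: 194.3816 kg/s * 3.6 = 699.77 t/h
mdot = 699.77 t/h


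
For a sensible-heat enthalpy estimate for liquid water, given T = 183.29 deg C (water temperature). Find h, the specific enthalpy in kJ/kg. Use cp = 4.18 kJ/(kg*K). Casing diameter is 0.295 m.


h = cp * T
h = 4.18 * 183.29
h = 766.15 kJ/kg


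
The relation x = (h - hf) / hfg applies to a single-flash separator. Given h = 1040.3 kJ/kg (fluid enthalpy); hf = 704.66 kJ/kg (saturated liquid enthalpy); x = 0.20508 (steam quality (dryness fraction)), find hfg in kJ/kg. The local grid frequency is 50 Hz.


hfg = (h - hf) / x
hfg = (1040.3 - 704.66) / 0.20508
hfg = 1636.6 kJ/kg


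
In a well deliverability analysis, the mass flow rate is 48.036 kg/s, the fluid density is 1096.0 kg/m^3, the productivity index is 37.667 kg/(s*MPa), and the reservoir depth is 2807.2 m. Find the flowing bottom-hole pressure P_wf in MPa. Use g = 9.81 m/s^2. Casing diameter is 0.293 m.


Step 1: P_i = rho*g*h/1e6 = 1096.0*9.81*2807.2/1e6 = 30.18234 MPa
Step 2: P_wf = P_i - mdot/PI = 30.18234 - 48.036/37.667 = 28.907 MPa
P_wf = 28.907 MPa


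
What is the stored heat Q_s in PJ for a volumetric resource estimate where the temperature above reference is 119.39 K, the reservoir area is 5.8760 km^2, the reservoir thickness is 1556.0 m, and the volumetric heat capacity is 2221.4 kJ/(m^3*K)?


Step 1: Vr = A*1e6*hr = 5.876*1e6*1556.0 = 9.143056e+09 m^3
Step 2: Q_s = Vr*rhoc*dT/1e12 = 9.143056e+09*2221.4*119.39/1e12 = 2424.9 PJ
Q_s = 2424.9 PJ


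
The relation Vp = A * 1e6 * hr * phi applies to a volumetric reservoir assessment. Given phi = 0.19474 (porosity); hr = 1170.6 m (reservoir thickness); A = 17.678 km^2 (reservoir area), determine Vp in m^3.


Vp = A * 1e6 * hr * phi
Vp = 17.678 * 1e6 * 1170.6 * 0.19474
Vp = 4.0299e+09 m^3


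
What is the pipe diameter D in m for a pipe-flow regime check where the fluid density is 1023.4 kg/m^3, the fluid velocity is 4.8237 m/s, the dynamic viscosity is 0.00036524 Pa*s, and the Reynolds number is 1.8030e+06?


D = Re * mu / (rho * vel)
D = 1.8030e+06 * 0.00036524 / (1023.4 * 4.8237)
D = 0.13340 m


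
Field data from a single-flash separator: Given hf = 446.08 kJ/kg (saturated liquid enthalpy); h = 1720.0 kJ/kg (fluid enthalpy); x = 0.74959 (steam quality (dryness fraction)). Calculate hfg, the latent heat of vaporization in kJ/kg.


hfg = (h - hf) / x
hfg = (1720.0 - 446.08) / 0.74959
hfg = 1699.5 kJ/kg


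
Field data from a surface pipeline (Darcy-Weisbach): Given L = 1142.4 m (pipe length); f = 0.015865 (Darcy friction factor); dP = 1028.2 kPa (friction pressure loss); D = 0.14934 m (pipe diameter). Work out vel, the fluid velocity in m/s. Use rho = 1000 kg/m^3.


vel = sqrt(dP*1000*2*D / (f*L*rho))
vel = sqrt(1028.2*1000*2*0.14934 / (0.015865*1142.4*1000))
vel = 4.1164 m/s


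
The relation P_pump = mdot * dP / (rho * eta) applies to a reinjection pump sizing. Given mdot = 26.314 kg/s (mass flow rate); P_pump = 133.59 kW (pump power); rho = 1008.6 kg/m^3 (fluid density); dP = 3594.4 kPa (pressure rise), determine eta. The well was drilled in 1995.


eta = mdot * dP / (rho * P_pump)
eta = 26.314 * 3594.4 / (1008.6 * 133.59)
eta = 0.70197


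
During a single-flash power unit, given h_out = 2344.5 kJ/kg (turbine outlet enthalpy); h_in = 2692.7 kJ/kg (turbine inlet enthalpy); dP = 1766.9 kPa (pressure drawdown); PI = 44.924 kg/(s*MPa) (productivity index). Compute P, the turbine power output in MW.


Step 1: mdot = PI * dP / 1000 = 44.924 * 1766.9 / 1000 = 79.37622 kg/s
Step 2: P = mdot*(h_in - h_out)/1000 = 79.37622*(2692.7 - 2344.5)/1000 = 27.639 MW
P = 27.639 MW


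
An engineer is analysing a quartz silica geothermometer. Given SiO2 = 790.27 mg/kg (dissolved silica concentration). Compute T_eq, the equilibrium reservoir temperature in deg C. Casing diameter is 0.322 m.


T_eq = 1309 / (5.19 - log10(SiO2)) - 273.15
T_eq = 1309 / (5.19 - log10(790.27)) - 273.15
T_eq = 297.91 deg C


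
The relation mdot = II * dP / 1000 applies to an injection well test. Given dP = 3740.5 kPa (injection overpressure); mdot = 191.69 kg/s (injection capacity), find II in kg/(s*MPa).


II = mdot * 1000 / dP
II = 191.69 * 1000 / 3740.5
II = 51.247 kg/(s*MPa)


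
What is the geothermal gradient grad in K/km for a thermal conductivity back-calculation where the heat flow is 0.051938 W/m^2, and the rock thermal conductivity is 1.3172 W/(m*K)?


grad = q / k * 1000
grad = 0.051938 / 1.3172 * 1000
grad = 39.43061 deg C/km
Convert: 39.43061 deg C/km * 1.0 = 39.431 K/km
grad = 39.431 K/km


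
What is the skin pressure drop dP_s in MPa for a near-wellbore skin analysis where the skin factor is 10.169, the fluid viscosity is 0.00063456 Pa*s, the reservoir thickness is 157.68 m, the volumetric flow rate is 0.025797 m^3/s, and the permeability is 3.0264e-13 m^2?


dP_s = S * q * mu / (2*pi*k*hr) / 1000
dP_s = 10.169 * 0.025797 * 0.00063456 / (2*pi*3.0264e-13*157.68) / 1000
dP_s = 555.1845 kPa
Convert: 555.1845 kPa * 0.001 = 0.55518 MPa
dP_s = 0.55518 MPa


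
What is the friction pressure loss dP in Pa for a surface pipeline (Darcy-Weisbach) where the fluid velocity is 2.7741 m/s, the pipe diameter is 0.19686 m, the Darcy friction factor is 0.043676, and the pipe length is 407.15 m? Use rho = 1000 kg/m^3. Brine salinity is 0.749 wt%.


dP = f * (L/D) * (rho*vel^2/2) / 1000
dP = 0.043676 * (407.15/0.19686) * (1000*2.7741^2/2) / 1000
dP = 347.5794 kPa
Convert: 347.5794 kPa * 1000.0 = 3.4758e+05 Pa
dP = 3.4758e+05 Pa


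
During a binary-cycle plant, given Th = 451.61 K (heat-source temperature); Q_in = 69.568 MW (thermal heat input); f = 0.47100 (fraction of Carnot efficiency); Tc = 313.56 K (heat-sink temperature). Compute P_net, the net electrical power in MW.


Step 1: eta = (1 - Tc/Th)*f = (1 - 313.56/451.61)*0.471 = 0.1439772
Step 2: P_net = eta * Q_in = 0.1439772 * 69.568 = 10.016 MW
P_net = 10.016 MW


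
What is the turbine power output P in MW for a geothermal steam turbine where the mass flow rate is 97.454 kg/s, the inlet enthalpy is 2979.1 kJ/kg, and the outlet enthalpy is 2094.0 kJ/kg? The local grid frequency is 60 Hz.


P = mdot * (h_in - h_out) / 1000
P = 97.454 * (2979.1 - 2094.0) / 1000
P = 86.257 MW


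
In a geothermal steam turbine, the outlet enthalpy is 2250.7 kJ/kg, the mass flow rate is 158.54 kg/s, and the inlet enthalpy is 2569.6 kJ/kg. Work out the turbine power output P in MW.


P = mdot * (h_in - h_out) / 1000
P = 158.54 * (2569.6 - 2250.7) / 1000
P = 50.558 MW


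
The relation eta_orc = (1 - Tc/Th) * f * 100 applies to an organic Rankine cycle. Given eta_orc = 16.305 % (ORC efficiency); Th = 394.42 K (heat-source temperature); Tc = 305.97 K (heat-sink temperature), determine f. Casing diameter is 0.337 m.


f = (eta_orc/100) / (1 - Tc/Th)
f = (16.305/100) / (1 - 305.97/394.42)
f = 0.72708


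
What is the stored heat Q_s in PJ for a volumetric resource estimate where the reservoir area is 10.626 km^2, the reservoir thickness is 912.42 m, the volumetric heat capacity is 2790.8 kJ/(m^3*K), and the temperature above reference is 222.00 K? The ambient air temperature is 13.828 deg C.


Step 1: Vr = A*1e6*hr = 10.626*1e6*912.42 = 9.695375e+09 m^3
Step 2: Q_s = Vr*rhoc*dT/1e12 = 9.695375e+09*2790.8*222.0/1e12 = 6006.8 PJ
Q_s = 6006.8 PJ


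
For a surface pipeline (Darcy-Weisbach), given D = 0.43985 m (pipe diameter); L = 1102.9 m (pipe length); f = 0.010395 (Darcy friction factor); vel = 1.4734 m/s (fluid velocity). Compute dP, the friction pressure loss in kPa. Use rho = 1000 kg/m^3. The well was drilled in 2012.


dP = f * (L/D) * (rho*vel^2/2) / 1000
dP = 0.010395 * (1102.9/0.43985) * (1000*1.4734^2/2) / 1000
dP = 28.292 kPa


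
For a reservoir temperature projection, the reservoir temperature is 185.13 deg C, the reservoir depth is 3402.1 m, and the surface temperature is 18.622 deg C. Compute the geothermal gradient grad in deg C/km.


grad = (T_res - T_surf) / d * 1000
grad = (185.13 - 18.622) / 3402.1 * 1000
grad = 48.943 deg C/km


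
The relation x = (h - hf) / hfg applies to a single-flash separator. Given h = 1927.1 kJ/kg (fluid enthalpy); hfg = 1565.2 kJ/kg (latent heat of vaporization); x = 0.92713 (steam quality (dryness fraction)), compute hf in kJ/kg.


hf = h - x * hfg
hf = 1927.1 - 0.92713 * 1565.2
hf = 475.96 kJ/kg


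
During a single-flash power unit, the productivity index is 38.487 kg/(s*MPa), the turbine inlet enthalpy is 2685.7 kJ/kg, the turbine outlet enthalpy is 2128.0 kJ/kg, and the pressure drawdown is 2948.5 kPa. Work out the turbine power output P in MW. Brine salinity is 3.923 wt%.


Step 1: mdot = PI * dP / 1000 = 38.487 * 2948.5 / 1000 = 113.4789 kg/s
Step 2: P = mdot*(h_in - h_out)/1000 = 113.4789*(2685.7 - 2128.0)/1000 = 63.287 MW
P = 63.287 MW


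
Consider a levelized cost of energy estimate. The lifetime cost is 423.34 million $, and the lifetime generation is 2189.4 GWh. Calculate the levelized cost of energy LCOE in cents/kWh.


LCOE = C_tot / E_tot * 100
LCOE = 423.34 / 2189.4 * 100
LCOE = 19.336 cents/kWh


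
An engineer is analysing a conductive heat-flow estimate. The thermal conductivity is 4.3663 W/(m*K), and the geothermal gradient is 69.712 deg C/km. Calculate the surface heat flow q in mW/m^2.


q = k * grad / 1000
q = 4.3663 * 69.712 / 1000
q = 0.3043835 W/m^2
Convert: 0.3043835 W/m^2 * 1000.0 = 304.38 mW/m^2
q = 304.38 mW/m^2


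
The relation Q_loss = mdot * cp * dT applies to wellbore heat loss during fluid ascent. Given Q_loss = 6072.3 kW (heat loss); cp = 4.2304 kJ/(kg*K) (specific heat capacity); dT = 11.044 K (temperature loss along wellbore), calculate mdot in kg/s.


mdot = Q_loss / (cp * dT)
mdot = 6072.3 / (4.2304 * 11.044)
mdot = 129.97 kg/s


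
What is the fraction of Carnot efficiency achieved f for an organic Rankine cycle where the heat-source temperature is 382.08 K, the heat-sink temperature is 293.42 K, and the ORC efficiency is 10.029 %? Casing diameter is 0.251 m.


f = (eta_orc/100) / (1 - Tc/Th)
f = (10.029/100) / (1 - 293.42/382.08)
f = 0.43220


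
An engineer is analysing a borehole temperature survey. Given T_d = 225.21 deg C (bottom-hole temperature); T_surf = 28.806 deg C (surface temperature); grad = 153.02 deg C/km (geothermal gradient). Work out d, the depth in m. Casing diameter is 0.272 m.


d = (T_d - T_surf) / grad * 1000
d = (225.21 - 28.806) / 153.02 * 1000
d = 1283.5 m


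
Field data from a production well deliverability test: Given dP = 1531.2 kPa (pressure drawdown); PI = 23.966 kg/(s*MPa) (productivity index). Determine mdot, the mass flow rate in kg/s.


mdot = PI * dP / 1000
mdot = 23.966 * 1531.2 / 1000
mdot = 36.697 kg/s


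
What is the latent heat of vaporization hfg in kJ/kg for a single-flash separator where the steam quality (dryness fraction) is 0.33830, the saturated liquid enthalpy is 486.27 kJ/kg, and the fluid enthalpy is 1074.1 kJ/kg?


hfg = (h - hf) / x
hfg = (1074.1 - 486.27) / 0.33830
hfg = 1737.6 kJ/kg


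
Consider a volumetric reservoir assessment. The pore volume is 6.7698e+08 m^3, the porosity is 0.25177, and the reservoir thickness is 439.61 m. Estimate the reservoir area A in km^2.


A = Vp / (1e6 * hr * phi)
A = 6.7698e+08 / (1e6 * 439.61 * 0.25177)
A = 6.1165 km^2


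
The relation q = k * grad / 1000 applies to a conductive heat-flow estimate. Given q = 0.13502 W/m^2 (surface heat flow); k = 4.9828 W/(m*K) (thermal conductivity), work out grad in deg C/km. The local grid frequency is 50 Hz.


grad = q * 1000 / k
grad = 0.13502 * 1000 / 4.9828
grad = 27.097 deg C/km


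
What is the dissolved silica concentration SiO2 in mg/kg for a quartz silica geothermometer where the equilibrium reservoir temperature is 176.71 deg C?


SiO2 = 10^(5.19 - 1309/(T_eq + 273.15))
SiO2 = 10^(5.19 - 1309/(176.71 + 273.15))
SiO2 = 190.64 mg/kg


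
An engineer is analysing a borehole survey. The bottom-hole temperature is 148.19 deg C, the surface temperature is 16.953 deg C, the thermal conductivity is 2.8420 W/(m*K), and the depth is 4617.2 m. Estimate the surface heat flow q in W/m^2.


Step 1: grad = (T_d - T_surf)/d * 1000 = (148.19 - 16.953)/4617.2 * 1000 = 28.42350 deg C/km
Step 2: q = k * grad / 1000 = 2.842 * 28.42350 / 1000 = 0.080780 W/m^2
q = 0.080780 W/m^2


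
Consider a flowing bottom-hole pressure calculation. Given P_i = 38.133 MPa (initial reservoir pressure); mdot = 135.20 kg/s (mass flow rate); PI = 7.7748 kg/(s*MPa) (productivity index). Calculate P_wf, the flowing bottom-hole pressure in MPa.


P_wf = P_i - mdot / PI
P_wf = 38.133 - 135.20 / 7.7748
P_wf = 20.743 MPa


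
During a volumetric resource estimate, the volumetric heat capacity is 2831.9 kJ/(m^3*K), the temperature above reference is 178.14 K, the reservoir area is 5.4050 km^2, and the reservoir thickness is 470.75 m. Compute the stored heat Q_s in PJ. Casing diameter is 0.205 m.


Step 1: Vr = A*1e6*hr = 5.405*1e6*470.75 = 2.544404e+09 m^3
Step 2: Q_s = Vr*rhoc*dT/1e12 = 2.544404e+09*2831.9*178.14/1e12 = 1283.6 PJ
Q_s = 1283.6 PJ


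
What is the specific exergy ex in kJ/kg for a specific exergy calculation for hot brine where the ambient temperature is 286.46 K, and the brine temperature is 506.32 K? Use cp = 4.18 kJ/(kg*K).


ex = cp * ((T_b - T_0) - T_0 * ln(T_b/T_0))
ex = 4.18 * ((506.32 - 286.46) - 286.46 * ln(506.32/286.46))
ex = 237.01 kJ/kg


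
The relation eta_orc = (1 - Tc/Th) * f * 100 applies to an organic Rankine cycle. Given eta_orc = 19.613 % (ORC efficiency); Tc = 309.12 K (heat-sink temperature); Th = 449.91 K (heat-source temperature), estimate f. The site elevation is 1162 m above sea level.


f = (eta_orc/100) / (1 - Tc/Th)
f = (19.613/100) / (1 - 309.12/449.91)
f = 0.62676


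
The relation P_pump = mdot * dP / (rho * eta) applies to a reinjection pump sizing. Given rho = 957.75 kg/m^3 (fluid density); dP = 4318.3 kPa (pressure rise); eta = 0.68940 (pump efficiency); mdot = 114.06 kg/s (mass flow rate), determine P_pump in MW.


P_pump = mdot * dP / (rho * eta)
P_pump = 114.06 * 4318.3 / (957.75 * 0.68940)
P_pump = 745.9724 kW
Convert: 745.9724 kW * 0.001 = 0.74597 MW
P_pump = 0.74597 MW


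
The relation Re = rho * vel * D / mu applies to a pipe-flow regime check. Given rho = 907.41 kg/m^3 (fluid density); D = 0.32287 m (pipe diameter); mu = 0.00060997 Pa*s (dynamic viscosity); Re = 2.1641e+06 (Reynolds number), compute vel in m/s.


vel = Re * mu / (rho * D)
vel = 2.1641e+06 * 0.00060997 / (907.41 * 0.32287)
vel = 4.5056 m/s


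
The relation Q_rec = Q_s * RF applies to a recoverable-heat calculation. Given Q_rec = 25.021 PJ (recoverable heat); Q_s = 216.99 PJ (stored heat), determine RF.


RF = Q_rec / Q_s
RF = 25.021 / 216.99
RF = 0.11531


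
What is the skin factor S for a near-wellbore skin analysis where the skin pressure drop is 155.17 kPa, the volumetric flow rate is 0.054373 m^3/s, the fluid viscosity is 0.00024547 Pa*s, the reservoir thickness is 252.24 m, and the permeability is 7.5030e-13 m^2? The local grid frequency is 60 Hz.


S = dP_s * 1000 * 2*pi*k*hr / (q*mu)
S = 155.17 * 1000 * 2*pi*7.5030e-13*252.24 / (0.054373*0.00024547)
S = 13.825


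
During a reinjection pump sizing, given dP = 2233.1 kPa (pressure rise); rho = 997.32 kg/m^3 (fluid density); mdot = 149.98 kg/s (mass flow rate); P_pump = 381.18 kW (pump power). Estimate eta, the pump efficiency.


eta = mdot * dP / (rho * P_pump)
eta = 149.98 * 2233.1 / (997.32 * 381.18)
eta = 0.88100


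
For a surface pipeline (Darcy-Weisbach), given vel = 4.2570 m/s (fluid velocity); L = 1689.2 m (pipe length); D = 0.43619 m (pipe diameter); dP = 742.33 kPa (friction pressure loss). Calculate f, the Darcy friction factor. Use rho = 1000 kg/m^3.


f = dP*1000 / ((L/D)*(rho*vel^2/2))
f = 742.33*1000 / ((1689.2/0.43619)*(1000*4.2570^2/2))
f = 0.021155


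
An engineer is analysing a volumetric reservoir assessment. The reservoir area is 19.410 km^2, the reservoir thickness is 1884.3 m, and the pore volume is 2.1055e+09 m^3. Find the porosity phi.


phi = Vp / (A * 1e6 * hr)
phi = 2.1055e+09 / (19.410 * 1e6 * 1884.3)
phi = 0.057568


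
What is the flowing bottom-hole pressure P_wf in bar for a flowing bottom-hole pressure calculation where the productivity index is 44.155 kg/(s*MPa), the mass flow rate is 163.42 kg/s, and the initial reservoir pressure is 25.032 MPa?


P_wf = P_i - mdot / PI
P_wf = 25.032 - 163.42 / 44.155
P_wf = 21.33095 MPa
Convert: 21.33095 MPa * 10.0 = 213.31 bar
P_wf = 213.31 bar


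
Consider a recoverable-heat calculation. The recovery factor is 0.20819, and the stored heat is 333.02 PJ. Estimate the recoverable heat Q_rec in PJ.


Q_rec = Q_s * RF
Q_rec = 333.02 * 0.20819
Q_rec = 69.331 PJ


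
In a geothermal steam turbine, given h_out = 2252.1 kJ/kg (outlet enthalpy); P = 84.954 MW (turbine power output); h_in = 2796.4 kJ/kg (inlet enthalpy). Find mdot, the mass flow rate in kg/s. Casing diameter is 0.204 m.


mdot = P * 1000 / (h_in - h_out)
mdot = 84.954 * 1000 / (2796.4 - 2252.1)
mdot = 156.08 kg/s


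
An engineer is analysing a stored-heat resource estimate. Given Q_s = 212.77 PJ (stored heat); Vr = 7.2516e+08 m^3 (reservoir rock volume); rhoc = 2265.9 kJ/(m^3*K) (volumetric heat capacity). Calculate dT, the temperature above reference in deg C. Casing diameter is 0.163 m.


dT = Q_s * 1e12 / (Vr * rhoc)
dT = 212.77 * 1e12 / (7.2516e+08 * 2265.9)
dT = 129.4899 K
Convert (temperature difference, 1 K = 1 deg C): 129.4899 K = 129.4899 deg C
dT = 129.49 deg C


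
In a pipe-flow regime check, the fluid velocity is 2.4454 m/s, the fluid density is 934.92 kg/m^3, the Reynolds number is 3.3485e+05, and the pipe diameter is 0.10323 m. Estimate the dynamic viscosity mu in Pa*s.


mu = rho * vel * D / Re
mu = 934.92 * 2.4454 * 0.10323 / 3.3485e+05
mu = 0.00070482 Pa*s


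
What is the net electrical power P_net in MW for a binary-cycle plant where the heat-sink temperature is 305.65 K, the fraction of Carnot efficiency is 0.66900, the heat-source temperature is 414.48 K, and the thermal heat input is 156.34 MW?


Step 1: eta = (1 - Tc/Th)*f = (1 - 305.65/414.48)*0.669 = 0.1756593
Step 2: P_net = eta * Q_in = 0.1756593 * 156.34 = 27.463 MW
P_net = 27.463 MW


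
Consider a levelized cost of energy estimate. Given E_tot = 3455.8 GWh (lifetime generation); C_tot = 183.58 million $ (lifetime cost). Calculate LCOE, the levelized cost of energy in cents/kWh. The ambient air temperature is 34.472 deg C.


LCOE = C_tot / E_tot * 100
LCOE = 183.58 / 3455.8 * 100
LCOE = 5.3122 cents/kWh


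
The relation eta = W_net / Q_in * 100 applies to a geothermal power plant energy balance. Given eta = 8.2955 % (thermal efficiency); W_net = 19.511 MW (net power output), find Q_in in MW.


Q_in = W_net / (eta / 100)
Q_in = 19.511 / (8.2955 / 100)
Q_in = 235.20 MW


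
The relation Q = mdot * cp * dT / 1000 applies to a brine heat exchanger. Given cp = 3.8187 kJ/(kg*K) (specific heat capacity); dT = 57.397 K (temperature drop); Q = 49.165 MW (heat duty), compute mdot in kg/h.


mdot = Q * 1000 / (cp * dT)
mdot = 49.165 * 1000 / (3.8187 * 57.397)
mdot = 224.3114 kg/s
Convert: 224.3114 kg/s * 3600.0 = 8.0752e+05 kg/h
mdot = 8.0752e+05 kg/h


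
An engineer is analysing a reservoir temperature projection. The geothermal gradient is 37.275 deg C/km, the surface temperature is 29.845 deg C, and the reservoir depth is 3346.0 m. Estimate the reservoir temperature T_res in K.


T_res = T_surf + grad * d / 1000
T_res = 29.845 + 37.275 * 3346.0 / 1000
T_res = 154.5671 deg C
Convert to K: 154.5671 + 273.15 = 427.72 K
T_res = 427.72 K


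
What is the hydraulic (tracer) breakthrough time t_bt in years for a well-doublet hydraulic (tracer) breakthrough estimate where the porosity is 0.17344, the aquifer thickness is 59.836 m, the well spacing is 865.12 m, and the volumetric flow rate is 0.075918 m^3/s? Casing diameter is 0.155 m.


t_bt = pi * hr * phi * L^2 / (3 * Qv) / (365.25*86400)
t_bt = pi * 59.836 * 0.17344 * 865.12^2 / (3 * 0.075918) / (365.25*86400)
t_bt = 3.3950 years


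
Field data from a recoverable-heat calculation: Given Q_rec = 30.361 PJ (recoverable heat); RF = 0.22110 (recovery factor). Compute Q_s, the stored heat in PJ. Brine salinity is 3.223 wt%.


Q_s = Q_rec / RF
Q_s = 30.361 / 0.22110
Q_s = 137.32 PJ


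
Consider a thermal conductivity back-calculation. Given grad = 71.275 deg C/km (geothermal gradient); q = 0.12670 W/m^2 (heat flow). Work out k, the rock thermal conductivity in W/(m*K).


k = q / (grad / 1000)
k = 0.12670 / (71.275 / 1000)
k = 1.7776 W/(m*K)


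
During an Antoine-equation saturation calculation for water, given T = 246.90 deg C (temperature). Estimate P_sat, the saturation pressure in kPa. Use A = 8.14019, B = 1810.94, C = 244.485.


P_sat = 10^(A - B/(C + T)) / 760 * 0.101325
P_sat = 10^(8.14019 - 1810.94/(244.485 + 246.90)) / 760 * 0.101325
P_sat = 3.799391 MPa
Convert: 3.799391 MPa * 1000.0 = 3799.4 kPa
P_sat = 3799.4 kPa


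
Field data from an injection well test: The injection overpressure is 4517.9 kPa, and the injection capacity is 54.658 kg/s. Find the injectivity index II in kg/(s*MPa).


II = mdot * 1000 / dP
II = 54.658 * 1000 / 4517.9
II = 12.098 kg/(s*MPa)


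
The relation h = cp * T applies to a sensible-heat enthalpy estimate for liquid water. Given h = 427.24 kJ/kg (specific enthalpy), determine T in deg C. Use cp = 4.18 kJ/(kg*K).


T = h / cp
T = 427.24 / 4.18
T = 102.21 deg C


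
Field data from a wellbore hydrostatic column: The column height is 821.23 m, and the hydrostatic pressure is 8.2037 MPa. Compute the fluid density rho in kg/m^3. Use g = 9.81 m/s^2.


rho = P * 1e6 / (g * h)
rho = 8.2037 * 1e6 / (9.81 * 821.23)
rho = 1018.3 kg/m^3


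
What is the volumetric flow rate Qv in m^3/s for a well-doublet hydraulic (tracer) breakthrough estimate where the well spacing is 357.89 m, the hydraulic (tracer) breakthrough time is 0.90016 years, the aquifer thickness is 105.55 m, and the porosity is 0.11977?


Qv = pi*hr*phi*L^2 / (3*t_bt*365.25*86400)
Qv = pi*105.55*0.11977*357.89^2 / (3*0.90016*365.25*86400)
Qv = 0.059691 m^3/s


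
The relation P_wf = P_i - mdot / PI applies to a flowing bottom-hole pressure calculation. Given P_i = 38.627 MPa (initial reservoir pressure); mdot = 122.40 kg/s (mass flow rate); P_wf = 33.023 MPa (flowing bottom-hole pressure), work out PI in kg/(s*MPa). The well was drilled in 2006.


PI = mdot / (P_i - P_wf)
PI = 122.40 / (38.627 - 33.023)
PI = 21.842 kg/(s*MPa)


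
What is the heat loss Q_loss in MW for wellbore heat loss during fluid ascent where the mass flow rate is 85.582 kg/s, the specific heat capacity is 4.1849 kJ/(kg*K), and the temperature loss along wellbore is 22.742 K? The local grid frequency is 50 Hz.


Q_loss = mdot * cp * dT
Q_loss = 85.582 * 4.1849 * 22.742
Q_loss = 8145.095 kW
Convert: 8145.095 kW * 0.001 = 8.1451 MW
Q_loss = 8.1451 MW


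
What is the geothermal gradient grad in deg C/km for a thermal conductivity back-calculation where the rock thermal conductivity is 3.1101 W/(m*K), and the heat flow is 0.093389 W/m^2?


grad = q / k * 1000
grad = 0.093389 / 3.1101 * 1000
grad = 30.028 deg C/km


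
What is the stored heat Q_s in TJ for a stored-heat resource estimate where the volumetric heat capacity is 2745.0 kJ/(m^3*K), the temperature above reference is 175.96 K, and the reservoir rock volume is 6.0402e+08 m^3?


Q_s = Vr * rhoc * dT / 1e12
Q_s = 6.0402e+08 * 2745.0 * 175.96 / 1e12
Q_s = 291.7478 PJ
Convert: 291.7478 PJ * 1000.0 = 2.9175e+05 TJ
Q_s = 2.9175e+05 TJ


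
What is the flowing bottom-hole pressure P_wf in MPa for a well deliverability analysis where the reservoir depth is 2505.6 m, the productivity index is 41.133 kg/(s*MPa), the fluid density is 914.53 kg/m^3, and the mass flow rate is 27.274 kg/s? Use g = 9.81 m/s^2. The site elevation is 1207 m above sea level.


Step 1: P_i = rho*g*h/1e6 = 914.53*9.81*2505.6/1e6 = 22.47909 MPa
Step 2: P_wf = P_i - mdot/PI = 22.47909 - 27.274/41.133 = 21.816 MPa
P_wf = 21.816 MPa


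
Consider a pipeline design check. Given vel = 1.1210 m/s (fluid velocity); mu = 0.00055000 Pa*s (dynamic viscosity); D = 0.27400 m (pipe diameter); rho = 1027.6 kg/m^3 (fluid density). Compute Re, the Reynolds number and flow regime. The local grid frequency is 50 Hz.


Step 1: Re = rho*vel*D/mu = 1027.6*1.121*0.274/0.00055 = 5.7388e+05
Step 2: Re = 5.7388e+05 > 4000, so flow is turbulent.
Re = 5.7388e+05 (turbulent)


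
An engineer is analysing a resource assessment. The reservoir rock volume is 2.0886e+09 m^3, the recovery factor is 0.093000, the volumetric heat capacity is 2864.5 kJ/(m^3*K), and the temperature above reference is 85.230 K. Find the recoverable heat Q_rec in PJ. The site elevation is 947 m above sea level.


Step 1: Q_s = Vr*rhoc*dT/1e12 = 2.0886e+09*2864.5*85.23/1e12 = 509.9136 PJ
Step 2: Q_rec = Q_s * RF = 509.9136 * 0.093 = 47.422 PJ
Q_rec = 47.422 PJ


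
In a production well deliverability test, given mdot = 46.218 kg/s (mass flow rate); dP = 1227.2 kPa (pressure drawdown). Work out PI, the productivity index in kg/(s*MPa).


PI = mdot * 1000 / dP
PI = 46.218 * 1000 / 1227.2
PI = 37.661 kg/(s*MPa)


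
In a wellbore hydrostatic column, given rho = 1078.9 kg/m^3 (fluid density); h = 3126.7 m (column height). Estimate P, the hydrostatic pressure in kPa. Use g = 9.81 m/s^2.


P = rho * g * h / 1e6
P = 1078.9 * 9.81 * 3126.7 / 1e6
P = 33.09302 MPa
Convert: 33.09302 MPa * 1000.0 = 33093 kPa
P = 33093 kPa


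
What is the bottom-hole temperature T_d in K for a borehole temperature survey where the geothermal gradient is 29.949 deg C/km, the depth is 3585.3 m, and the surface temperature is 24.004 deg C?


T_d = T_surf + grad * d / 1000
T_d = 24.004 + 29.949 * 3585.3 / 1000
T_d = 131.3801 deg C
Convert to K: 131.3801 + 273.15 = 404.53 K
T_d = 404.53 K


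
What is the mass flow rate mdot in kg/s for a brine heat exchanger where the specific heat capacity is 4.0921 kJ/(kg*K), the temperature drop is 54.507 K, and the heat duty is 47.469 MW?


mdot = Q * 1000 / (cp * dT)
mdot = 47.469 * 1000 / (4.0921 * 54.507)
mdot = 212.82 kg/s


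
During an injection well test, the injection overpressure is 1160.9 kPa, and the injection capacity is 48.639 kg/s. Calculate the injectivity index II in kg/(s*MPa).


II = mdot * 1000 / dP
II = 48.639 * 1000 / 1160.9
II = 41.898 kg/(s*MPa)


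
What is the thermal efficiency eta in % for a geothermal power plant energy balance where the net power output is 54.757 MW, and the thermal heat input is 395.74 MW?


eta = W_net / Q_in * 100
eta = 54.757 / 395.74 * 100
eta = 13.837 %


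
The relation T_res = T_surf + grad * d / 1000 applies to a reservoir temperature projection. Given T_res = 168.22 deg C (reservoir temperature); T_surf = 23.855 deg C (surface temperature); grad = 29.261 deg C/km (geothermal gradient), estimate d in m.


d = (T_res - T_surf) / grad * 1000
d = (168.22 - 23.855) / 29.261 * 1000
d = 4933.7 m


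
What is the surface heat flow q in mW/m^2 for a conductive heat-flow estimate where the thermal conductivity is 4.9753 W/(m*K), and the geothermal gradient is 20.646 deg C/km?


q = k * grad / 1000
q = 4.9753 * 20.646 / 1000
q = 0.1027200 W/m^2
Convert: 0.1027200 W/m^2 * 1000.0 = 102.72 mW/m^2
q = 102.72 mW/m^2


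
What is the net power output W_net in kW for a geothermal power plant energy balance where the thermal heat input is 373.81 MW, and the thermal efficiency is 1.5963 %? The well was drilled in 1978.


W_net = eta / 100 * Q_in
W_net = 1.5963 / 100 * 373.81
W_net = 5.967129 MW
Convert: 5.967129 MW * 1000.0 = 5967.1 kW
W_net = 5967.1 kW


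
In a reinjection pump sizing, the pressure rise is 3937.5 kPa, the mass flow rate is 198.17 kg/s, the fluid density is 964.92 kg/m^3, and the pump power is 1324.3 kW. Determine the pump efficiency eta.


eta = mdot * dP / (rho * P_pump)
eta = 198.17 * 3937.5 / (964.92 * 1324.3)
eta = 0.61063


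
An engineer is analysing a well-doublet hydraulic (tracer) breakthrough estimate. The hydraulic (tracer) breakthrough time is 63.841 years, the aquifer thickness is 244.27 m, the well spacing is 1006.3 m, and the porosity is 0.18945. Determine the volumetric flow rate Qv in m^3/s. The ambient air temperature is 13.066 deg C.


Qv = pi*hr*phi*L^2 / (3*t_bt*365.25*86400)
Qv = pi*244.27*0.18945*1006.3^2 / (3*63.841*365.25*86400)
Qv = 0.024358 m^3/s


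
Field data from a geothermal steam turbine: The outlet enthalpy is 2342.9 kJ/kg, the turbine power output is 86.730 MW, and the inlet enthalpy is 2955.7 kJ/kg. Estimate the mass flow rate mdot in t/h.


mdot = P * 1000 / (h_in - h_out)
mdot = 86.730 * 1000 / (2955.7 - 2342.9)
mdot = 141.5307 kg/s
Convert: 141.5307 kg/s * 3.6 = 509.51 t/h
mdot = 509.51 t/h


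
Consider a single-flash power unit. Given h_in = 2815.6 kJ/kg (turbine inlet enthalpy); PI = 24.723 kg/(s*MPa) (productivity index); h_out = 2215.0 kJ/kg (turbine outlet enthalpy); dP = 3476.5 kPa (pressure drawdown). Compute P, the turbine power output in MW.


Step 1: mdot = PI * dP / 1000 = 24.723 * 3476.5 / 1000 = 85.94951 kg/s
Step 2: P = mdot*(h_in - h_out)/1000 = 85.94951*(2815.6 - 2215.0)/1000 = 51.621 MW
P = 51.621 MW


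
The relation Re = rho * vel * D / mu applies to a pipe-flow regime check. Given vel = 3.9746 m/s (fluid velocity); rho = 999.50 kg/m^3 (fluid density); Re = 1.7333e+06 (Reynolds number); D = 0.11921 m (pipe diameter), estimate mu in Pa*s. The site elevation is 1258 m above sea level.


mu = rho * vel * D / Re
mu = 999.50 * 3.9746 * 0.11921 / 1.7333e+06
mu = 0.00027322 Pa*s


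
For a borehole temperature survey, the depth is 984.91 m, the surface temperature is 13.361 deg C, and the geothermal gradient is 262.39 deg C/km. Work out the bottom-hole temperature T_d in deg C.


T_d = T_surf + grad * d / 1000
T_d = 13.361 + 262.39 * 984.91 / 1000
T_d = 271.79 deg C


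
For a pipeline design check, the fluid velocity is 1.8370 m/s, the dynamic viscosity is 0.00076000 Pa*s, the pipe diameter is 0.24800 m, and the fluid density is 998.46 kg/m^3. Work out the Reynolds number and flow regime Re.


Step 1: Re = rho*vel*D/mu = 998.46*1.837*0.248/0.00076 = 5.9852e+05
Step 2: Re = 5.9852e+05 > 4000, so flow is turbulent.
Re = 5.9852e+05 (turbulent)


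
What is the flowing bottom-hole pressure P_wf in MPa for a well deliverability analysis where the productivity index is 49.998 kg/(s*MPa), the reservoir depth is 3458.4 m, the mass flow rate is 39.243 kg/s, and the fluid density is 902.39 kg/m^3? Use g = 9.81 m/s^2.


Step 1: P_i = rho*g*h/1e6 = 902.39*9.81*3458.4/1e6 = 30.61530 MPa
Step 2: P_wf = P_i - mdot/PI = 30.61530 - 39.243/49.998 = 29.830 MPa
P_wf = 29.830 MPa


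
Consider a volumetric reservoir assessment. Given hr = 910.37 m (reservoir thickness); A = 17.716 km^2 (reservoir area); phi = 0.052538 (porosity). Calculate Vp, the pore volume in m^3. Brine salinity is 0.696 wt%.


Vp = A * 1e6 * hr * phi
Vp = 17.716 * 1e6 * 910.37 * 0.052538
Vp = 8.4734e+08 m^3


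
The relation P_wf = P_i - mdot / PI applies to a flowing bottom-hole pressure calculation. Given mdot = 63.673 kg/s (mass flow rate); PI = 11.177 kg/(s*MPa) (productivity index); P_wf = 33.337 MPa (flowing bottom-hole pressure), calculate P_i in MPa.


P_i = P_wf + mdot / PI
P_i = 33.337 + 63.673 / 11.177
P_i = 39.034 MPa


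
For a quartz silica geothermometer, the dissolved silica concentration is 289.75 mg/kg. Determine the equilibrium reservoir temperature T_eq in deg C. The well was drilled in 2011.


T_eq = 1309 / (5.19 - log10(SiO2)) - 273.15
T_eq = 1309 / (5.19 - log10(289.75)) - 273.15
T_eq = 206.69 deg C


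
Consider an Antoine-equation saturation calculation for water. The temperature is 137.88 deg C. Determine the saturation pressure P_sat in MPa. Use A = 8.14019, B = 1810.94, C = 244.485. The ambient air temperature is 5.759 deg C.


P_sat = 10^(A - B/(C + T)) / 760 * 0.101325
P_sat = 10^(8.14019 - 1810.94/(244.485 + 137.88)) / 760 * 0.101325
P_sat = 0.33802 MPa


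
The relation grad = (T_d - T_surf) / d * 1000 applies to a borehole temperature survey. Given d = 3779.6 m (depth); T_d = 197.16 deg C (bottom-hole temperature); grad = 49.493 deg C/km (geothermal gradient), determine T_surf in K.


T_surf = T_d - grad * d / 1000
T_surf = 197.16 - 49.493 * 3779.6 / 1000
T_surf = 10.09626 deg C
Convert to K: 10.09626 + 273.15 = 283.25 K
T_surf = 283.25 K


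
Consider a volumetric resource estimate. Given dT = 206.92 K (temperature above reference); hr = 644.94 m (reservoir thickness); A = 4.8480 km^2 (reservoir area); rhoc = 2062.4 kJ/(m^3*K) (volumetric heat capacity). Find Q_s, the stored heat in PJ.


Step 1: Vr = A*1e6*hr = 4.848*1e6*644.94 = 3.126669e+09 m^3
Step 2: Q_s = Vr*rhoc*dT/1e12 = 3.126669e+09*2062.4*206.92/1e12 = 1334.3 PJ
Q_s = 1334.3 PJ
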